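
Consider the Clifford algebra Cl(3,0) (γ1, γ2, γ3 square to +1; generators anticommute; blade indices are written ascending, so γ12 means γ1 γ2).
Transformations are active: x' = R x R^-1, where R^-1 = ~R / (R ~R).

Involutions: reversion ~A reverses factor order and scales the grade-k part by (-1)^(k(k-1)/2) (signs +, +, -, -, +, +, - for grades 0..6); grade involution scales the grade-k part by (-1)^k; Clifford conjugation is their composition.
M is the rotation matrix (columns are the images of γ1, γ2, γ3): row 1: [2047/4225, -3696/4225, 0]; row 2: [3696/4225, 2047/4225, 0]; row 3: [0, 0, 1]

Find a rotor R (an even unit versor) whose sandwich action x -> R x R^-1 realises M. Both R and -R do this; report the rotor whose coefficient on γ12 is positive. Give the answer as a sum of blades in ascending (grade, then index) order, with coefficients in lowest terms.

Method: write R = a + b12*γ12 + b13*γ13 + b23*γ23 with a^2 + b12^2 + b13^2 + b23^2 = 1 (so R^-1 = ~R). Expanding the columns R e_j ~R gives tr M = 4a^2 - 1 and, from the antisymmetric part, M21 - M12 = -4a*b12, M13 - M31 = 4a*b13, M32 - M23 = -4a*b23.
Here tr M = 8319/4225, so a^2 = (1 + tr M)/4 = 3136/4225 and a = ±56/65. Taking a = 56/65: M21 - M12 = 7392/4225, M13 - M31 = 0, M32 - M23 = 0, giving b12 = -33/65, b13 = 0, b23 = 0, i.e. R = 56/65 - 33/65*γ12.
Its γ12 coefficient is negative, so report the other preimage -R.
Answer: -56/65 + 33/65*γ12. Uniqueness: Spin(3) -> SO(3) maps R and -R to the same rotation of trace 8319/4225; fixing the sign of the γ12 coefficient removes the ambiguity.


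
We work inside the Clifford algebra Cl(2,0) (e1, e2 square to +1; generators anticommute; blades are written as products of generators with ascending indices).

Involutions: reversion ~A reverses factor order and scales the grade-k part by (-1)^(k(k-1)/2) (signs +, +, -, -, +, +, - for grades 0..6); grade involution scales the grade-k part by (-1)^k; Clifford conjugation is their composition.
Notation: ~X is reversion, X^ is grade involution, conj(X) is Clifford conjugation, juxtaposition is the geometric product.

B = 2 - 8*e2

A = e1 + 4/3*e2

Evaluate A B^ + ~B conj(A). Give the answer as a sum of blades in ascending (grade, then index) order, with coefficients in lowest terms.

first term: 32/3 + 2*e1 + 8/3*e2 + 8*e1 e2
second term: 32/3 - 2*e1 - 8/3*e2 - 8*e1 e2
Answer: 64/3


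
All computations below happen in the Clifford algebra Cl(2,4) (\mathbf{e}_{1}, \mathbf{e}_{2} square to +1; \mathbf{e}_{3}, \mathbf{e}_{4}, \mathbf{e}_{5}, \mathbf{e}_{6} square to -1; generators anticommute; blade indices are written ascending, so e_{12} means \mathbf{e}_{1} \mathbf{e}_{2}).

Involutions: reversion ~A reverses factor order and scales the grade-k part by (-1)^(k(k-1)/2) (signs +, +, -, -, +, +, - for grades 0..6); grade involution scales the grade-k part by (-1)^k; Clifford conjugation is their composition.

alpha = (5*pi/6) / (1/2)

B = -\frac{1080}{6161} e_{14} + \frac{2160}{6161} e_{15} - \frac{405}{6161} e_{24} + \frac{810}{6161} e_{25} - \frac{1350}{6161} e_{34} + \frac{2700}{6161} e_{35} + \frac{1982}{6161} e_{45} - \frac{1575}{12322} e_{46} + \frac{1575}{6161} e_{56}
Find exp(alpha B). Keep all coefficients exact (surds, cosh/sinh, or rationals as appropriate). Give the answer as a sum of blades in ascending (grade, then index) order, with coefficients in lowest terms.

B^2 term by term: the squares give (-\frac{1080}{6161})^2*(e_{14})^2 + (\frac{2160}{6161})^2*(e_{15})^2 + (-\frac{405}{6161})^2*(e_{24})^2 + (\frac{810}{6161})^2*(e_{25})^2 + (-\frac{1350}{6161})^2*(e_{34})^2 + (\frac{2700}{6161})^2*(e_{35})^2 + (\frac{1982}{6161})^2*(e_{45})^2 + (-\frac{1575}{12322})^2*(e_{46})^2 + (\frac{1575}{6161})^2*(e_{56})^2 = \frac{1166400}{37957921}*(+1) + \frac{4665600}{37957921}*(+1) + \frac{164025}{37957921}*(+1) + \frac{656100}{37957921}*(+1) + \frac{1822500}{37957921}*(-1) + \frac{7290000}{37957921}*(-1) + \frac{3928324}{37957921}*(-1) + \frac{2480625}{151831684}*(-1) + \frac{2480625}{37957921}*(-1) = -\frac{1}{4} (each basis 2-blade squares to minus the product of its generators' squares); cross terms between blades sharing an index anticommute and cancel; the commuting (index-disjoint) pairs give grade-4 terms 2*c*c'*(blade product), which cancel blade by blade — e_{1245}: \frac{1749600}{37957921} - \frac{1749600}{37957921} = 0; e_{1345}: \frac{5832000}{37957921} - \frac{5832000}{37957921} = 0; e_{1456}: -\frac{3402000}{37957921} + \frac{3402000}{37957921} = 0; e_{2345}: \frac{2187000}{37957921} - \frac{2187000}{37957921} = 0; e_{2456}: -\frac{1275750}{37957921} + \frac{1275750}{37957921} = 0; e_{3456}: -\frac{4252500}{37957921} + \frac{4252500}{37957921} = 0 — confirming B is simple. So B^2 = -\frac{1}{4}.
B^2 = -\frac{1}{4} — the negative square puts this in the circular regime; l = \frac{1}{2}, alpha*l = \frac{5 \pi}{6}, so exp(alpha B) = cos(\frac{5 \pi}{6}) + (sin(\frac{5 \pi}{6})/(\frac{1}{2}))*B = - \frac{\sqrt{3}}{2} + (1)*B.
Answer: - \frac{\sqrt{3}}{2} - \frac{1080}{6161} e_{14} + \frac{2160}{6161} e_{15} - \frac{405}{6161} e_{24} + \frac{810}{6161} e_{25} - \frac{1350}{6161} e_{34} + \frac{2700}{6161} e_{35} + \frac{1982}{6161} e_{45} - \frac{1575}{12322} e_{46} + \frac{1575}{6161} e_{56}


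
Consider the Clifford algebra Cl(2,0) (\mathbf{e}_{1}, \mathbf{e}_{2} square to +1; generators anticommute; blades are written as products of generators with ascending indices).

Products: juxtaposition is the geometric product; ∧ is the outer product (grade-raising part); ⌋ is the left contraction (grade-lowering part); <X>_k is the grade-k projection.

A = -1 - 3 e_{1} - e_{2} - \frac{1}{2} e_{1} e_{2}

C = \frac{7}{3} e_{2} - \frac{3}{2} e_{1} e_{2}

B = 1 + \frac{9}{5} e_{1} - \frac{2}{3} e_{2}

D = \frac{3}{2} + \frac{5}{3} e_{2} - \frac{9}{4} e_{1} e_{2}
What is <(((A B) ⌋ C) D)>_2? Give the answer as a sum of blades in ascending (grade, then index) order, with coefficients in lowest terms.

step 1: -\frac{86}{15} - \frac{67}{15} e_{1} + \frac{17}{30} e_{2} + \frac{33}{10} e_{1} e_{2}
step 2: \frac{1129}{180} + \frac{17}{20} e_{1} - \frac{601}{90} e_{2} + \frac{43}{5} e_{1} e_{2}
step 3: \frac{19039}{1080} + \frac{7}{12} e_{1} - \frac{3187}{2160} e_{2} + \frac{49}{240} e_{1} e_{2}
step 4: \frac{49}{240} e_{1} e_{2}
Answer: \frac{49}{240} e_{1} e_{2}


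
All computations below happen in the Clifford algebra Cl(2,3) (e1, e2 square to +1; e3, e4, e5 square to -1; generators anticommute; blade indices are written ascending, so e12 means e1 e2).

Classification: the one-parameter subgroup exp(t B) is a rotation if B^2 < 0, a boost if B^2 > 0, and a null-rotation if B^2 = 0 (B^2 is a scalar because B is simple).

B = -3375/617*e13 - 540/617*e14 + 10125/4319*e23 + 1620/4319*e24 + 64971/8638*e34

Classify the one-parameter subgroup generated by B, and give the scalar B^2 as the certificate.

B^2 term by term: the squares give (-3375/617)^2*(e13)^2 + (-540/617)^2*(e14)^2 + (10125/4319)^2*(e23)^2 + (1620/4319)^2*(e24)^2 + (64971/8638)^2*(e34)^2 = 11390625/380689*(+1) + 291600/380689*(+1) + 102515625/18653761*(+1) + 2624400/18653761*(+1) + 4221230841/74615044*(-1) = -81/4 (each basis 2-blade squares to minus the product of its generators' squares); cross terms between blades sharing an index anticommute and cancel; the commuting (index-disjoint) pairs give grade-4 terms 2*c*c'*(blade product), which cancel blade by blade — e1234: 10935000/2664823 - 10935000/2664823 = 0 — confirming B is simple. So B^2 = -81/4.
Answer: rotation, certificate B^2 = -81/4. Note: conjugating B changes its blade decomposition but never the scalar B^2 = -81/4, whose sign settles the classification.


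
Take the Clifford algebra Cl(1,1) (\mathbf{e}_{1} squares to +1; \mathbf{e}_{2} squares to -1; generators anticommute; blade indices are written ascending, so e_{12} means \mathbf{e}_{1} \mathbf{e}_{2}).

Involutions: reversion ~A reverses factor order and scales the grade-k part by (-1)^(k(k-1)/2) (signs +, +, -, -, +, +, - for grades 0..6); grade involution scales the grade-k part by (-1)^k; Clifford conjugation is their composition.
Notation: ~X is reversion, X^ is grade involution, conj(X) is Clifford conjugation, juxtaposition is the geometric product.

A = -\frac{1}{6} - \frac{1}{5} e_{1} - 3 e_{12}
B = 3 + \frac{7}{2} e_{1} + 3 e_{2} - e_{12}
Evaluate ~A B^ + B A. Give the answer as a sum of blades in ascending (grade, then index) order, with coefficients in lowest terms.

first term: -\frac{14}{5} + \frac{539}{60} e_{1} + \frac{56}{5} e_{2} + \frac{293}{30} e_{12}
second term: \frac{9}{5} - \frac{611}{60} e_{1} - \frac{56}{5} e_{2} - \frac{247}{30} e_{12}
Answer: -1 - \frac{6}{5} e_{1} + \frac{23}{15} e_{12}


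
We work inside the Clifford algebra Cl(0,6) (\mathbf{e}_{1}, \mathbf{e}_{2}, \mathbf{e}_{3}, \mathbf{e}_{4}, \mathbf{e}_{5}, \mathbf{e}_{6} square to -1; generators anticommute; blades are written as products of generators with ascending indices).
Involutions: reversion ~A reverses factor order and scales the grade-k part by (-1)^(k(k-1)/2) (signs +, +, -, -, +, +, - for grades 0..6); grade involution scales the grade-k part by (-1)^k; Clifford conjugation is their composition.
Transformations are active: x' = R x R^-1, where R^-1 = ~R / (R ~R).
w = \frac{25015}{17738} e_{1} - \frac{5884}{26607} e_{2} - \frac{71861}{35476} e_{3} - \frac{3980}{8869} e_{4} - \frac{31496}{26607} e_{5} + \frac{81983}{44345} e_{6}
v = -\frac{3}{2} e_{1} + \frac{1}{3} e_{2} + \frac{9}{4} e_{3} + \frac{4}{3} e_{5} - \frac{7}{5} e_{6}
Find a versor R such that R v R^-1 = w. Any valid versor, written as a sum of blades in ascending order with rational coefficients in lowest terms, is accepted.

The midline construction: v and w both square to -\frac{40181}{3600}, so reflecting in their sum -\frac{796}{8869} e_{1} + \frac{995}{8869} e_{2} + \frac{1990}{8869} e_{3} - \frac{3980}{8869} e_{4} + \frac{3980}{26607} e_{5} + \frac{3980}{8869} e_{6} exchanges them.
Answer: -\frac{796}{8869} e_{1} + \frac{995}{8869} e_{2} + \frac{1990}{8869} e_{3} - \frac{3980}{8869} e_{4} + \frac{3980}{26607} e_{5} + \frac{3980}{8869} e_{6}


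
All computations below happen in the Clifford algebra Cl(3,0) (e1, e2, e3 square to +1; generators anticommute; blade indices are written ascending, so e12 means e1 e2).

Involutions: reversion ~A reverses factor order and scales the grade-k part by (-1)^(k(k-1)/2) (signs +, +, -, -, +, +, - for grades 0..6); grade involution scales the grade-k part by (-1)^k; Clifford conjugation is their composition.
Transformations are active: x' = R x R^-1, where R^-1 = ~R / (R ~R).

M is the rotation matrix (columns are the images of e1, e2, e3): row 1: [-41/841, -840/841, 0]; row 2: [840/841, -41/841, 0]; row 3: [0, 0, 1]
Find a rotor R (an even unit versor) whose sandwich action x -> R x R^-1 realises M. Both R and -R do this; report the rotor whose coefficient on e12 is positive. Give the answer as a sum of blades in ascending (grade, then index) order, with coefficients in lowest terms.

Method: write R = a + b12*e12 + b13*e13 + b23*e23 with a^2 + b12^2 + b13^2 + b23^2 = 1 (so R^-1 = ~R). Expanding the columns R e_j ~R gives tr M = 4a^2 - 1 and, from the antisymmetric part, M21 - M12 = -4a*b12, M13 - M31 = 4a*b13, M32 - M23 = -4a*b23.
Here tr M = 759/841, so a^2 = (1 + tr M)/4 = 400/841 and a = ±20/29. Taking a = 20/29: M21 - M12 = 1680/841, M13 - M31 = 0, M32 - M23 = 0, giving b12 = -21/29, b13 = 0, b23 = 0, i.e. R = 20/29 - 21/29*e12.
Its e12 coefficient is negative, so report the other preimage -R.
Answer: -20/29 + 21/29*e12. Why the constraint matters: R and -R act identically through the sandwich — M has trace 759/841 either way — so only the sign condition on e12 picks one of the two preimages.


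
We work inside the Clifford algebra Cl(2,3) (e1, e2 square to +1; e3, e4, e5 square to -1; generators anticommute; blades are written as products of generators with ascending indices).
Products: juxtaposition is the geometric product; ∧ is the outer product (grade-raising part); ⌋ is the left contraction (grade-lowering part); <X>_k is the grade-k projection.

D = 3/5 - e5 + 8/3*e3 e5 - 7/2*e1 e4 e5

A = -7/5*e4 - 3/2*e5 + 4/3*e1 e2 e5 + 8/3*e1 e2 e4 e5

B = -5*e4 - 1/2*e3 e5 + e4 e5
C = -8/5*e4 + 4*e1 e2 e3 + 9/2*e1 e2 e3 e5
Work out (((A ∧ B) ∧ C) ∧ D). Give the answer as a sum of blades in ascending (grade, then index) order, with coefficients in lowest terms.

step 1: -15/2*e4 e5 - 7/10*e3 e4 e5 + 20/3*e1 e2 e4 e5
step 2: -30*e1 e2 e3 e4 e5
step 3: -18*e1 e2 e3 e4 e5
Answer: -18*e1 e2 e3 e4 e5


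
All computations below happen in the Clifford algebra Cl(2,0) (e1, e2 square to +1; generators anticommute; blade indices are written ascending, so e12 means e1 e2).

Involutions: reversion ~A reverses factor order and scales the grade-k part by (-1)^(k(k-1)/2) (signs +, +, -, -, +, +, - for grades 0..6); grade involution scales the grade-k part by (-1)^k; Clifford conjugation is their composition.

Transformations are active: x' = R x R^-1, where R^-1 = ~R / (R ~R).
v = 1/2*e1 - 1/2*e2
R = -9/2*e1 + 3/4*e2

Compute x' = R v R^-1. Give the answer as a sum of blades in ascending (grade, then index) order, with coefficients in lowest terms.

~R = -9/2*e1 + 3/4*e2, and R ~R = 333/16, so R^-1 = ~R / (333/16).
R v = -21/8 + 15/8*e12
Answer: 47/74*e1 + 23/74*e2


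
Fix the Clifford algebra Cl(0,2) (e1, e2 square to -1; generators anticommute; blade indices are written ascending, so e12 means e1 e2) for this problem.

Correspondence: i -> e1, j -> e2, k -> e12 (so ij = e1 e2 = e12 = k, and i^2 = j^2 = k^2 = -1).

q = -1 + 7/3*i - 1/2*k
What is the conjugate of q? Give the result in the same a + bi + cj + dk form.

In blades: q = -1 + 7/3*e1 - 1/2*e12.
Conjugation here is Clifford conjugation: the scalar is fixed and the grade-1 and grade-2 blades all flip sign, giving -1 - 7/3*e1 + 1/2*e12; translating back:
Answer: -1 - 7/3*i + 1/2*k


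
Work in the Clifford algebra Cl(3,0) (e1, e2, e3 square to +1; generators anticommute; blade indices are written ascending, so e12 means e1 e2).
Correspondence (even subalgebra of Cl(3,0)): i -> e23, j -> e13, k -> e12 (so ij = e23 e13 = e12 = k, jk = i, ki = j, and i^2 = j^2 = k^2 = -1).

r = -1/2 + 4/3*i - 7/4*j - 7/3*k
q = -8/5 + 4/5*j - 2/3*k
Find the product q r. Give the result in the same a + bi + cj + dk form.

In blades: q = -8/5 - 2/3*e12 + 4/5*e13, r = -1/2 - 7/3*e12 - 7/4*e13 + 4/3*e23.
Distribute q over r term by term (generator squares from the signature, products reordered to ascending indices): (-8/5)*r = 4/5 + 56/15*e12 + 14/5*e13 - 32/15*e23; (-2/3*e12)*r = -14/9 + 1/3*e12 - 8/9*e13 - 7/6*e23; (4/5*e13)*r = 7/5 - 16/15*e12 - 2/5*e13 - 28/15*e23.
Sum: 29/45 + 3*e12 + 68/45*e13 - 31/6*e23; translating back through the correspondence:
Answer: 29/45 - 31/6*i + 68/45*j + 3k


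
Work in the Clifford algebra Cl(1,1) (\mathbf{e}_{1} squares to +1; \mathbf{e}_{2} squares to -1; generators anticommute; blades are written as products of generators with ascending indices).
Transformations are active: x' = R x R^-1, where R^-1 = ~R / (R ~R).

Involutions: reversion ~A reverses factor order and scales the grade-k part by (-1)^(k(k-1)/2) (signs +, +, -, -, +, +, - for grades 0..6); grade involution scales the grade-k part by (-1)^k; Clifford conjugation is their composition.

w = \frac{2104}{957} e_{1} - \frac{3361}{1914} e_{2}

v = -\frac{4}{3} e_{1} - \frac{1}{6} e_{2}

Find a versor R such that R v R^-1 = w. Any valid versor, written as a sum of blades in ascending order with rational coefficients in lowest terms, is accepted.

Construction: equal norms (both \frac{7}{4}) license R = v + w = \frac{276}{319} e_{1} - \frac{1840}{957} e_{2} — nothing changes along that direction, while (v - w)/2 changes sign, so v maps onto w.
Answer: \frac{276}{319} e_{1} - \frac{1840}{957} e_{2}


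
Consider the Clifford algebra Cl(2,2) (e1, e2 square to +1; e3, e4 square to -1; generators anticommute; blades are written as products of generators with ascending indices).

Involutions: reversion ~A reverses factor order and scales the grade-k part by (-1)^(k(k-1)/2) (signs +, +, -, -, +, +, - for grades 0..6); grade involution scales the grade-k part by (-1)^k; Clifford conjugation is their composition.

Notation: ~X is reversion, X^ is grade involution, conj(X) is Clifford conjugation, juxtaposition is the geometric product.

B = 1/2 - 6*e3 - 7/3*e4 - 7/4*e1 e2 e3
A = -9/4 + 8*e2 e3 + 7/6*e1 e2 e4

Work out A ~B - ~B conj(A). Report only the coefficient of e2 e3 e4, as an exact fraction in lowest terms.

first term: -9/8 + 14*e1 + 48*e2 + 27/2*e3 + 21/4*e4 + 49/18*e1 e2 + 4*e2 e3 + 49/24*e3 e4 - 63/16*e1 e2 e3 + 7/12*e1 e2 e4 - 56/3*e2 e3 e4 + 7*e1 e2 e3 e4
second term: -9/8 - 14*e1 + 48*e2 + 27/2*e3 + 21/4*e4 + 49/18*e1 e2 - 4*e2 e3 - 49/24*e3 e4 - 63/16*e1 e2 e3 + 7/12*e1 e2 e4 + 56/3*e2 e3 e4 - 7*e1 e2 e3 e4
Answer: -112/3


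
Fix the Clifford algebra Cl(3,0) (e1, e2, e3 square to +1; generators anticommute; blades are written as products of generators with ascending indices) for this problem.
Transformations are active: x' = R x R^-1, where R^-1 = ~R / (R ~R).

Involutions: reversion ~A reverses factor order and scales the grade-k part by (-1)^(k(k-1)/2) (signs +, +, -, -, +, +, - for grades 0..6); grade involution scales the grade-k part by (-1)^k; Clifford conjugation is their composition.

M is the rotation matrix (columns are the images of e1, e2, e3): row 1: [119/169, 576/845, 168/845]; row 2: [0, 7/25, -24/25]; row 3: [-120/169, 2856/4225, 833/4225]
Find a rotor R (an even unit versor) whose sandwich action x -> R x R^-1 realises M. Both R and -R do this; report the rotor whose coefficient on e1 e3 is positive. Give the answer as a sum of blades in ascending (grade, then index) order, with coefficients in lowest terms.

Method: write R = a + b12*e1 e2 + b13*e1 e3 + b23*e2 e3 with a^2 + b12^2 + b13^2 + b23^2 = 1 (so R^-1 = ~R). Expanding the columns R e_j ~R gives tr M = 4a^2 - 1 and, from the antisymmetric part, M21 - M12 = -4a*b12, M13 - M31 = 4a*b13, M32 - M23 = -4a*b23.
Here tr M = 4991/4225, so a^2 = (1 + tr M)/4 = 2304/4225 and a = ±48/65. Taking a = 48/65: M21 - M12 = -576/845, M13 - M31 = 768/845, M32 - M23 = 6912/4225, giving b12 = 3/13, b13 = 4/13, b23 = -36/65, i.e. R = 48/65 + 3/13*e1 e2 + 4/13*e1 e3 - 36/65*e2 e3.
Its e1 e3 coefficient is already positive.
Answer: 48/65 + 3/13*e1 e2 + 4/13*e1 e3 - 36/65*e2 e3. Recall the cover is two-to-one: with M of trace 4991/4225, both preimages act alike, and the stated e1 e3 sign chooses the sheet.


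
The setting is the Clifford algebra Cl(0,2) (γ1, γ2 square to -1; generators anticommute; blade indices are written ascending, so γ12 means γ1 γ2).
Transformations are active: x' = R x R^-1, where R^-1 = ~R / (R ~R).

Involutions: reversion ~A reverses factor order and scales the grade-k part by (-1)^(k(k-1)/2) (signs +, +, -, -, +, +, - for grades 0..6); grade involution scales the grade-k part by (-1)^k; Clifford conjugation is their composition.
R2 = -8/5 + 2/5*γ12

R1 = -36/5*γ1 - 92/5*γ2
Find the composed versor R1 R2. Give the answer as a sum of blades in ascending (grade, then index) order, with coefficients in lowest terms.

Distribute over the terms of R1 (each basis-blade product reordered to ascending indices, repeated generators contracted through their squares):
(-36/5*γ1) R2 = 288/25*γ1 + 72/25*γ2
(-92/5*γ2) R2 = -184/25*γ1 + 736/25*γ2
Summing the partial products and collecting blades:
Answer: 104/25*γ1 + 808/25*γ2


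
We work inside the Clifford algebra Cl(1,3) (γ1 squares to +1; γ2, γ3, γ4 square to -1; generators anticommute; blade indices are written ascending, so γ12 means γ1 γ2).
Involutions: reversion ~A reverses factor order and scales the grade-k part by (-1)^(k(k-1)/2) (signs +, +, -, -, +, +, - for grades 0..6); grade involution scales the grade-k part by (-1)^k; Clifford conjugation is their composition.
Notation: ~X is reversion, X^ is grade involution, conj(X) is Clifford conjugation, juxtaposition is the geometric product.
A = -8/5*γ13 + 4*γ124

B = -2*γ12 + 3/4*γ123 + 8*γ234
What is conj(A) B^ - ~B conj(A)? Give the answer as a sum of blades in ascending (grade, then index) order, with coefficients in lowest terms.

first term: 6/5*γ2 - 8*γ4 - 32*γ13 - 16/5*γ23 + 3*γ34 - 64/5*γ124
second term: 6/5*γ2 + 8*γ4 + 32*γ13 - 16/5*γ23 - 3*γ34 + 64/5*γ124
Answer: -16*γ4 - 64*γ13 + 6*γ34 - 128/5*γ124


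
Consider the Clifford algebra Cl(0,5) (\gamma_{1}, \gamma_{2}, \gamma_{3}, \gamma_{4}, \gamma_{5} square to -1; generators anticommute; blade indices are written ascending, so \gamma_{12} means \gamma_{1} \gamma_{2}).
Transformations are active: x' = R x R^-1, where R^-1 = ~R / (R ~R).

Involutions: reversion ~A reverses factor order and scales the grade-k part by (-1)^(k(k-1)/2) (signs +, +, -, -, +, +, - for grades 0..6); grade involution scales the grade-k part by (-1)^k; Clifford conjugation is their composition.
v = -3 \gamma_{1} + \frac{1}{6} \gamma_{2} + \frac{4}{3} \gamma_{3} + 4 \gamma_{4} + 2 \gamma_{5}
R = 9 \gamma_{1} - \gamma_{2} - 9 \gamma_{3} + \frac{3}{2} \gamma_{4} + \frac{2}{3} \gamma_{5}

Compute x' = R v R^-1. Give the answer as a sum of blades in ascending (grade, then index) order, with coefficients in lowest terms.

~R = 9 \gamma_{1} - \gamma_{2} - 9 \gamma_{3} + \frac{3}{2} \gamma_{4} + \frac{2}{3} \gamma_{5}, and R ~R = -\frac{5965}{36}, so R^-1 = ~R / (-\frac{5965}{36}).
R v = \frac{191}{6} - \frac{3}{2} \gamma_{12} - 15 \gamma_{13} + \frac{81}{2} \gamma_{14} + 20 \gamma_{15} + \frac{1}{6} \gamma_{23} - \frac{17}{4} \gamma_{24} - \frac{19}{9} \gamma_{25} - 38 \gamma_{34} - \frac{170}{9} \gamma_{35} + \frac{1}{3} \gamma_{45}
Answer: -\frac{2733}{5965} \gamma_{1} + \frac{7787}{35790} \gamma_{2} + \frac{38024}{17895} \gamma_{3} - \frac{27298}{5965} \gamma_{4} - \frac{13458}{5965} \gamma_{5}


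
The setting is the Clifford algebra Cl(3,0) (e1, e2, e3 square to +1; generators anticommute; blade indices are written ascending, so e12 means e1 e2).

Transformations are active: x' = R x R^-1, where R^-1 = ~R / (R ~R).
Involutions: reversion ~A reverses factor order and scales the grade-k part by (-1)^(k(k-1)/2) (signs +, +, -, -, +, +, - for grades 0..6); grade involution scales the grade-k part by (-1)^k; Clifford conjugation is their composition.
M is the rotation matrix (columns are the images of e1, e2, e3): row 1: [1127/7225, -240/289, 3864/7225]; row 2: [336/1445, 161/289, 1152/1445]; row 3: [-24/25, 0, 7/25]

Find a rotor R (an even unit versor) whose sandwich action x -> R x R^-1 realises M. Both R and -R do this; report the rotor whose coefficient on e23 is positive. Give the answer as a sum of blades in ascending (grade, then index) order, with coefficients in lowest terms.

Method: write R = a + b12*e12 + b13*e13 + b23*e23 with a^2 + b12^2 + b13^2 + b23^2 = 1 (so R^-1 = ~R). Expanding the columns R e_j ~R gives tr M = 4a^2 - 1 and, from the antisymmetric part, M21 - M12 = -4a*b12, M13 - M31 = 4a*b13, M32 - M23 = -4a*b23.
Here tr M = 287/289, so a^2 = (1 + tr M)/4 = 144/289 and a = ±12/17. Taking a = 12/17: M21 - M12 = 1536/1445, M13 - M31 = 432/289, M32 - M23 = -1152/1445, giving b12 = -32/85, b13 = 9/17, b23 = 24/85, i.e. R = 12/17 - 32/85*e12 + 9/17*e13 + 24/85*e23.
Its e23 coefficient is already positive.
Answer: 12/17 - 32/85*e12 + 9/17*e13 + 24/85*e23. Sheet selection: the two-to-one cover makes ±R indistinguishable at the matrix level (trace 287/289), so uniqueness comes from the required sign on e23.


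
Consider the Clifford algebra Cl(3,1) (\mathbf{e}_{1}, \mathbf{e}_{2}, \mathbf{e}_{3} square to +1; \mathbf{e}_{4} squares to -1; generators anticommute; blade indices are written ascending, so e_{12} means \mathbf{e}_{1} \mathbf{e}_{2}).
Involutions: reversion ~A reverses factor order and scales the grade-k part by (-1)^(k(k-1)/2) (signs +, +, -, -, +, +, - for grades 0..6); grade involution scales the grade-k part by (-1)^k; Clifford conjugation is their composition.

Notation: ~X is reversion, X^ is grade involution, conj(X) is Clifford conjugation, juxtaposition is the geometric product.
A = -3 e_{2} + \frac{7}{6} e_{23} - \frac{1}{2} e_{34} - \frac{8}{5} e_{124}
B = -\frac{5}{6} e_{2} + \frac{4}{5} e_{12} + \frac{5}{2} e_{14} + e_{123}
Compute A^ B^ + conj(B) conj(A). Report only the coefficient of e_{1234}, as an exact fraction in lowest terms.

first term: \frac{5}{2} - \frac{37}{30} e_{1} - 4 e_{2} - \frac{35}{36} e_{3} - \frac{32}{25} e_{4} + \frac{199}{60} e_{13} - \frac{4}{3} e_{14} - \frac{8}{5} e_{34} - 8 e_{124} - \frac{5}{12} e_{234} + \frac{151}{60} e_{1234}
second term: \frac{5}{2} - \frac{37}{30} e_{1} - 4 e_{2} - \frac{35}{36} e_{3} - \frac{32}{25} e_{4} - \frac{199}{60} e_{13} + \frac{4}{3} e_{14} + \frac{8}{5} e_{34} + 8 e_{124} + \frac{5}{12} e_{234} + \frac{151}{60} e_{1234}
Answer: \frac{151}{30}


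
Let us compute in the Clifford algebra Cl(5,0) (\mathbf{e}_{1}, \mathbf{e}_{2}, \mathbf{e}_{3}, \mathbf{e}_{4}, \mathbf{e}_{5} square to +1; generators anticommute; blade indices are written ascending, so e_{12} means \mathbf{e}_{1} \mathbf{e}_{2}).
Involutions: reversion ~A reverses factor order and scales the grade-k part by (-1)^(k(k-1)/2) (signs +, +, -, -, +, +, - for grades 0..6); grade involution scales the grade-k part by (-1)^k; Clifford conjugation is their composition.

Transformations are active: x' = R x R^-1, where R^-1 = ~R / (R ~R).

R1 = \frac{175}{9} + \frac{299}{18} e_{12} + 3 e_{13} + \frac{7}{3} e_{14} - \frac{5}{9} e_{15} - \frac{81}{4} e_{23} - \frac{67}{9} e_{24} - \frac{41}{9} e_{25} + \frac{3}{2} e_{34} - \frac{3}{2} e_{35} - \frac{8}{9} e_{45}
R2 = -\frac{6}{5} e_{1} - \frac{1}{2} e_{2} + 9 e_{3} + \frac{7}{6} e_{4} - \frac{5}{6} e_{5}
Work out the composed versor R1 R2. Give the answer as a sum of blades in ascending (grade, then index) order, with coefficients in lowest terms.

Distribute over the terms of R2 (each basis-blade product reordered to ascending indices, repeated generators contracted through their squares):
R1 (-\frac{6}{5} e_{1}) = -\frac{70}{3} e_{1} + \frac{299}{15} e_{2} + \frac{18}{5} e_{3} + \frac{14}{5} e_{4} - \frac{2}{3} e_{5} + \frac{243}{10} e_{123} + \frac{134}{15} e_{124} + \frac{82}{15} e_{125} - \frac{9}{5} e_{134} + \frac{9}{5} e_{135} + \frac{16}{15} e_{145}
R1 (-\frac{1}{2} e_{2}) = -\frac{299}{36} e_{1} - \frac{175}{18} e_{2} - \frac{81}{8} e_{3} - \frac{67}{18} e_{4} - \frac{41}{18} e_{5} + \frac{3}{2} e_{123} + \frac{7}{6} e_{124} - \frac{5}{18} e_{125} - \frac{3}{4} e_{234} + \frac{3}{4} e_{235} + \frac{4}{9} e_{245}
R1 (9 e_{3}) = 27 e_{1} - \frac{729}{4} e_{2} + 175 e_{3} - \frac{27}{2} e_{4} + \frac{27}{2} e_{5} + \frac{299}{2} e_{123} - 21 e_{134} + 5 e_{135} + 67 e_{234} + 41 e_{235} - 8 e_{345}
R1 (\frac{7}{6} e_{4}) = \frac{49}{18} e_{1} - \frac{469}{54} e_{2} + \frac{7}{4} e_{3} + \frac{1225}{54} e_{4} + \frac{28}{27} e_{5} + \frac{2093}{108} e_{124} + \frac{7}{2} e_{134} + \frac{35}{54} e_{145} - \frac{189}{8} e_{234} + \frac{287}{54} e_{245} + \frac{7}{4} e_{345}
R1 (-\frac{5}{6} e_{5}) = \frac{25}{54} e_{1} + \frac{205}{54} e_{2} + \frac{5}{4} e_{3} + \frac{20}{27} e_{4} - \frac{875}{54} e_{5} - \frac{1495}{108} e_{125} - \frac{5}{2} e_{135} - \frac{35}{18} e_{145} + \frac{135}{8} e_{235} + \frac{335}{54} e_{245} - \frac{5}{4} e_{345}
Summing the partial products and collecting blades:
Answer: -\frac{157}{108} e_{1} - \frac{31847}{180} e_{2} + \frac{6859}{40} e_{3} + \frac{2431}{270} e_{4} - \frac{83}{18} e_{5} + \frac{1753}{10} e_{123} + \frac{15919}{540} e_{124} - \frac{4673}{540} e_{125} - \frac{193}{10} e_{134} + \frac{43}{10} e_{135} - \frac{31}{135} e_{145} + \frac{341}{8} e_{234} + \frac{469}{8} e_{235} + \frac{323}{27} e_{245} - \frac{15}{2} e_{345}


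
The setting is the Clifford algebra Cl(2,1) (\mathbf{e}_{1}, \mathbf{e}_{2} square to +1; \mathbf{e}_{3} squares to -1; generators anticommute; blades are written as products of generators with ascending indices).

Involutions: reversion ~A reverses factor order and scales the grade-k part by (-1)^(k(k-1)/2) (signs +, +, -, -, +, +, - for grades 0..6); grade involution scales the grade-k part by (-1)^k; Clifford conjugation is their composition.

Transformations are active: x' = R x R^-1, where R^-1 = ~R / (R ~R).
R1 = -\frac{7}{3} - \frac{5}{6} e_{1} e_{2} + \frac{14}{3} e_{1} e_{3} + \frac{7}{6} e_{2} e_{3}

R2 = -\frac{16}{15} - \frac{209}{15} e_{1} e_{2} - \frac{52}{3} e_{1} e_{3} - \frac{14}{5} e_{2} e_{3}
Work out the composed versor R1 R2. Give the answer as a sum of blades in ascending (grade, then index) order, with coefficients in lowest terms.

Distribute over the terms of R1 (each basis-blade product reordered to ascending indices, repeated generators contracted through their squares):
(-\frac{7}{3}) R2 = \frac{112}{45} + \frac{1463}{45} e_{1} e_{2} + \frac{364}{9} e_{1} e_{3} + \frac{98}{15} e_{2} e_{3}
(-\frac{5}{6} e_{1} e_{2}) R2 = -\frac{209}{18} + \frac{8}{9} e_{1} e_{2} + \frac{7}{3} e_{1} e_{3} - \frac{130}{9} e_{2} e_{3}
(\frac{14}{3} e_{1} e_{3}) R2 = -\frac{728}{9} - \frac{196}{15} e_{1} e_{2} - \frac{224}{45} e_{1} e_{3} - \frac{2926}{45} e_{2} e_{3}
(\frac{7}{6} e_{2} e_{3}) R2 = -\frac{49}{15} + \frac{182}{9} e_{1} e_{2} + \frac{1463}{90} e_{1} e_{3} - \frac{56}{45} e_{2} e_{3}
Summing the partial products and collecting blades:
Answer: -\frac{1679}{18} + \frac{365}{9} e_{1} e_{2} + \frac{973}{18} e_{1} e_{3} - \frac{3338}{45} e_{2} e_{3}


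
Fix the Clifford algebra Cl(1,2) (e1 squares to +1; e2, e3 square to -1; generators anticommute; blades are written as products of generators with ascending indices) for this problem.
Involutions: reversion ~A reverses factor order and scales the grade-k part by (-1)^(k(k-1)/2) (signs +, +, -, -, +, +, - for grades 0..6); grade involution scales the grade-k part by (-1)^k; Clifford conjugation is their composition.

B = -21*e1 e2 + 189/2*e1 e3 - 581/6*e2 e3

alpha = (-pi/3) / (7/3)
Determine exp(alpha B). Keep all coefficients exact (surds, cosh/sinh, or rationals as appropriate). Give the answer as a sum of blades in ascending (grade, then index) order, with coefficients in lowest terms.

B^2 term by term: the squares give (-21)^2*(e1 e2)^2 + (189/2)^2*(e1 e3)^2 + (-581/6)^2*(e2 e3)^2 = 441*(+1) + 35721/4*(+1) + 337561/36*(-1) = -49/9 (each basis 2-blade squares to minus the product of its generators' squares); cross terms between blades sharing an index anticommute and cancel. So B^2 = -49/9.
B^2 = -49/9 — the negative square puts this in the circular regime; l = 7/3, alpha*l = -pi/3, so exp(alpha B) = cos(-pi/3) + (sin(-pi/3)/(7/3))*B = 1/2 + (-3*sqrt(3)/14)*B.
Answer: 1/2 + 9*sqrt(3)/2*e1 e2 - 81*sqrt(3)/4*e1 e3 + 83*sqrt(3)/4*e2 e3


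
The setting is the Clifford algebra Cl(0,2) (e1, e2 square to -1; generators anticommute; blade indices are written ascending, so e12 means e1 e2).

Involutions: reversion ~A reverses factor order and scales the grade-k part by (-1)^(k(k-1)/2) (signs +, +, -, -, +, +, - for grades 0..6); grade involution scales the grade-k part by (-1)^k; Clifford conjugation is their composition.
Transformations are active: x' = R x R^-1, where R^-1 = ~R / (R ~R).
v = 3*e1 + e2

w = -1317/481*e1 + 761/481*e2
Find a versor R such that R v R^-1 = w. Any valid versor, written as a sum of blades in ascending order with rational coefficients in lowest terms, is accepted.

Here q(v) = q(w) = -10; the classical choice R = v + w = 126/481*e1 + 1242/481*e2 then realises v -> w under the sandwich.
Answer: 126/481*e1 + 1242/481*e2


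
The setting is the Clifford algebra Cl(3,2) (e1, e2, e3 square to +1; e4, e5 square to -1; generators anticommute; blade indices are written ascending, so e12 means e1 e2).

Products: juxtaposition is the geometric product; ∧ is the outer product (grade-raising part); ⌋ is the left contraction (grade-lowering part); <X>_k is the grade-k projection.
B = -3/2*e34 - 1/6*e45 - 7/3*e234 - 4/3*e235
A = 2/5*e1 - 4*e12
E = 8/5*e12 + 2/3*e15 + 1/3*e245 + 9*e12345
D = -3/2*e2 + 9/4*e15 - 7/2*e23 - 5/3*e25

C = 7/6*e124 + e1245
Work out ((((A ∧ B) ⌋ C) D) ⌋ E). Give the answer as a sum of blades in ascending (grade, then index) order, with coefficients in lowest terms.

step 1: -3/5*e134 - 1/15*e145 + 76/15*e1234 - 8/15*e1235 + 2/3*e1245
step 2: 2/3 + 1/15*e2
step 3: -1/10 - e2 - 7/30*e3 - 1/9*e5 + 3/2*e15 - 7/3*e23 - 10/9*e25 - 3/20*e125
step 4: 1 + 206/135*e1 + 10/27*e4 - 4/25*e12 - 1/15*e15 + 1/27*e24 - 27/20*e34 - 1/3*e45 - 10*e134 + 21*e145 - 27/2*e234 - 1/30*e245 + e1234 - 21/10*e1245 + 9*e1345 - 9/10*e12345
Answer: 1 + 206/135*e1 + 10/27*e4 - 4/25*e12 - 1/15*e15 + 1/27*e24 - 27/20*e34 - 1/3*e45 - 10*e134 + 21*e145 - 27/2*e234 - 1/30*e245 + e1234 - 21/10*e1245 + 9*e1345 - 9/10*e12345


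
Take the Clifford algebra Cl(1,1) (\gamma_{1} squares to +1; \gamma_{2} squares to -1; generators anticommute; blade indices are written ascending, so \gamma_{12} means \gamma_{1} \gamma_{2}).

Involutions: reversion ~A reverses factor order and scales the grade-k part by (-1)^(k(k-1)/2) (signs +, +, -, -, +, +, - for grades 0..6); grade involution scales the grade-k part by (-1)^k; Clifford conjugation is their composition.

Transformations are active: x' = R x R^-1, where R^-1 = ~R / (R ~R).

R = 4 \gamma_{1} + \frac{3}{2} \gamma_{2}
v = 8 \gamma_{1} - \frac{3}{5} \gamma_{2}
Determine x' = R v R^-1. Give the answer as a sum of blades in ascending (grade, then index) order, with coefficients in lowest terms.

~R = 4 \gamma_{1} + \frac{3}{2} \gamma_{2}, and R ~R = \frac{55}{4}, so R^-1 = ~R / (\frac{55}{4}).
R v = \frac{329}{10} - \frac{72}{5} \gamma_{12}
Answer: \frac{3064}{275} \gamma_{1} + \frac{2139}{275} \gamma_{2}


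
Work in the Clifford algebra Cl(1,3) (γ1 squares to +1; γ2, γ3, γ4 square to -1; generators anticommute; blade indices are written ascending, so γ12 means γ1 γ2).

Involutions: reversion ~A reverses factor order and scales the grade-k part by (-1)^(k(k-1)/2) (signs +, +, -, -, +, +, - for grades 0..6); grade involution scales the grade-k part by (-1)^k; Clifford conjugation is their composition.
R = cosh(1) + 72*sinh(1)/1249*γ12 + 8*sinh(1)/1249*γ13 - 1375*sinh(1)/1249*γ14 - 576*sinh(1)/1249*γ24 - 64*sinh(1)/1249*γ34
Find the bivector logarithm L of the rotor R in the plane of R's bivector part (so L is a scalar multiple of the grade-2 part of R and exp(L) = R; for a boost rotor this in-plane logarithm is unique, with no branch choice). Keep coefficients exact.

The scalar part of R is cosh(1), so cosh pins the rapidity up to sign — the sign comes from the bivector part; dividing that part by sinh of the rapidity yields the plane, and the in-plane L = rapidity * plane is unique because the two sign choices cancel.
Concretely: cosh(rapidity) = cosh(1) gives rapidity = ±1, and since rapidity/sinh(rapidity) is even the sign is immaterial: L = (rapidity/sinh(rapidity)) * <R>_2 = (1/sinh(1)) * <R>_2.
Answer: 72/1249*γ12 + 8/1249*γ13 - 1375/1249*γ14 - 576/1249*γ24 - 64/1249*γ34


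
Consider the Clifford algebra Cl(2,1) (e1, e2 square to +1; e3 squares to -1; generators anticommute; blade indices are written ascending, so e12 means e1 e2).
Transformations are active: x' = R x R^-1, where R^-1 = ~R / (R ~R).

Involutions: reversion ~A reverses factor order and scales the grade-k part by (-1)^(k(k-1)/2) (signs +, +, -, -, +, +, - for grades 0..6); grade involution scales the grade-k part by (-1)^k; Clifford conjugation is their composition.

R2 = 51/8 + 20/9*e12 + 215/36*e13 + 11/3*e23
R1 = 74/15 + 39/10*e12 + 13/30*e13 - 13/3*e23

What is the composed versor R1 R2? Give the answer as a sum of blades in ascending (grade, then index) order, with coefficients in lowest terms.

Distribute over the terms of R1 (each basis-blade product reordered to ascending indices, repeated generators contracted through their squares):
(74/15) R2 = 629/20 + 296/27*e12 + 1591/54*e13 + 814/45*e23
(39/10*e12) R2 = -26/3 + 1989/80*e12 + 143/10*e13 - 559/24*e23
(13/30*e13) R2 = 559/216 + 143/90*e12 + 221/80*e13 + 26/27*e23
(-13/3*e23) R2 = -143/9 + 2795/108*e12 + 260/27*e13 - 221/8*e23
Summing the partial products and collecting blades:
Answer: 10241/1080 + 27343/432*e12 + 24259/432*e13 - 17207/540*e23


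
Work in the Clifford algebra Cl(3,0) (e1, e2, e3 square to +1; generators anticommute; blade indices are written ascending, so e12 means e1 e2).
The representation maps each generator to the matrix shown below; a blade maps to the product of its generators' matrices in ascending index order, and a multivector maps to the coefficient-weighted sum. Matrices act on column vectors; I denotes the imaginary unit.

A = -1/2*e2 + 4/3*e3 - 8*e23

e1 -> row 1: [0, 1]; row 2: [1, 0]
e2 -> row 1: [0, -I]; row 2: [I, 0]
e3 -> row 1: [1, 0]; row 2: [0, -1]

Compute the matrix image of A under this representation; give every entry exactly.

Bivector images (products of the table entries): rho(e23) = rho(e2)rho(e3) = row 1: [0, I]; row 2: [I, 0].
M = (-1/2)*rho(e2) + (4/3)*rho(e3) + (-8)*rho(e23), summed entrywise:
Answer: row 1: [4/3, -15*I/2]; row 2: [-17*I/2, -4/3]


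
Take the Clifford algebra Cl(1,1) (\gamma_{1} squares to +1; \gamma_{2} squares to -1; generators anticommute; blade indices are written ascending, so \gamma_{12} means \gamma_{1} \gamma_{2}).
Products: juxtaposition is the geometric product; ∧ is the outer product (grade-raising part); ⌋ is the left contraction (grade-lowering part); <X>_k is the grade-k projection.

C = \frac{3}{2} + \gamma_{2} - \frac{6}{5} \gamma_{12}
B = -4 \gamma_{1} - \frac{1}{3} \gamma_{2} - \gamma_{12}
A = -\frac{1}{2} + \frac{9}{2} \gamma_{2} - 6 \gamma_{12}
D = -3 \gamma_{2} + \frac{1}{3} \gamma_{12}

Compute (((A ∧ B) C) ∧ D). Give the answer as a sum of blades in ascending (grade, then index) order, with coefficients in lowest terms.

step 1: 2 \gamma_{1} + \frac{1}{6} \gamma_{2} + \frac{37}{2} \gamma_{12}
step 2: -\frac{671}{30} - \frac{157}{10} \gamma_{1} - \frac{43}{20} \gamma_{2} + \frac{119}{4} \gamma_{12}
step 3: \frac{671}{10} \gamma_{2} + \frac{1784}{45} \gamma_{12}
Answer: \frac{671}{10} \gamma_{2} + \frac{1784}{45} \gamma_{12}


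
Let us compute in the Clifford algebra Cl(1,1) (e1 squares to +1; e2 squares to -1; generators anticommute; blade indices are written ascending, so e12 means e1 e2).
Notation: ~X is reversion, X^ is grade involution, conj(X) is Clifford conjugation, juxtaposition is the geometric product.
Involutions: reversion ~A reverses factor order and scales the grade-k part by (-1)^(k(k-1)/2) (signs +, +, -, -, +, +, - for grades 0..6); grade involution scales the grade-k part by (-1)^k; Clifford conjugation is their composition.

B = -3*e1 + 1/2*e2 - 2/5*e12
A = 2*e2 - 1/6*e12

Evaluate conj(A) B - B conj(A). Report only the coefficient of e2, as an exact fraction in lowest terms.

first term: 14/15 + 43/60*e1 + 1/2*e2 - 6*e12
second term: 14/15 - 43/60*e1 - 1/2*e2 + 6*e12
Answer: 1


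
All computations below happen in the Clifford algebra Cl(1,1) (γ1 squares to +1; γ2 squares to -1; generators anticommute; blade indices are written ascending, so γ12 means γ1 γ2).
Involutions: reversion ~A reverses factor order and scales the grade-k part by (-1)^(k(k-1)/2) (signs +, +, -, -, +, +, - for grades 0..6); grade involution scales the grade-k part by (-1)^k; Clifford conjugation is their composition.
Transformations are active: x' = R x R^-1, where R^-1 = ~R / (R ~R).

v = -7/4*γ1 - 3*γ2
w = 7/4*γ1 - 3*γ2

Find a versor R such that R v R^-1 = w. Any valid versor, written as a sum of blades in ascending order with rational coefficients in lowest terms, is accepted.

Since q(v) = q(w) = -95/16, the sum R = v + w = -6*γ2 does the job whenever invertible.
Answer: -6*γ2


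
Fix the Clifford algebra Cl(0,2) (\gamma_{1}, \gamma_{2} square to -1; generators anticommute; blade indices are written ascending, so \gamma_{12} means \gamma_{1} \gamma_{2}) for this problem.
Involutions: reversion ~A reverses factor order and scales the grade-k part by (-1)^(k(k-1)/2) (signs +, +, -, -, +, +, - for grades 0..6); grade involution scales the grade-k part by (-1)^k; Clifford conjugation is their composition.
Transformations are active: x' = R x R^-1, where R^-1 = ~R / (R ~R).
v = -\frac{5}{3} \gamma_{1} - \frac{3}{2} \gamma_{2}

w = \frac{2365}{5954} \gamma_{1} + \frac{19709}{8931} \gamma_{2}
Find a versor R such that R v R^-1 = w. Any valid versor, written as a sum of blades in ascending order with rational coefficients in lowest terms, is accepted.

A norm check does it: q(v) = q(w) = -\frac{181}{36}, hence R = v + w = -\frac{22675}{17862} \gamma_{1} + \frac{12625}{17862} \gamma_{2} realises the map — parallel part kept, (v - w)/2 negated, v carried to w.
Answer: -\frac{22675}{17862} \gamma_{1} + \frac{12625}{17862} \gamma_{2}
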